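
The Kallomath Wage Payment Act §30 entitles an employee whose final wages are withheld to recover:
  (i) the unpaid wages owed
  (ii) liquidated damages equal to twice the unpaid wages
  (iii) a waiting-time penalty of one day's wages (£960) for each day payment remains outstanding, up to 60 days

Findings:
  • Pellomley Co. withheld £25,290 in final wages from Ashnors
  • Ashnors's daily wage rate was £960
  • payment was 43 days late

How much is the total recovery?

Doubled: 2 × £25,290 = £50,580
Penalty days: min(43, 60) = 43
Waiting-time penalty: 43 × £960 = £41,280
Total award: £25,290 + £50,580 + £41,280 = £117,150

£117,150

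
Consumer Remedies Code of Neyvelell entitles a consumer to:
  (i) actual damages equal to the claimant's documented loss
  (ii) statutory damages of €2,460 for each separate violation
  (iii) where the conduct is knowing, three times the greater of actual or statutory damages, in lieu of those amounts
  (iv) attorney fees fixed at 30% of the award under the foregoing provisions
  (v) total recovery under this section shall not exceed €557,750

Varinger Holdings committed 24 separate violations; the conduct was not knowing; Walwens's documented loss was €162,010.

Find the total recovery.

Statutory damages: 24 × €2,460 = €59,040
Conduct not knowing: the in-lieu enhancement does not apply.
Actual plus statutory damages: €162,010 + €59,040 = €221,050
Attorney fees: 30% of €221,050 = €66,315
Total before cap: €221,050 + €66,315 = €287,365
Cap at €557,750: €287,365 is within the cap, no reduction.

Total recovery: €287,365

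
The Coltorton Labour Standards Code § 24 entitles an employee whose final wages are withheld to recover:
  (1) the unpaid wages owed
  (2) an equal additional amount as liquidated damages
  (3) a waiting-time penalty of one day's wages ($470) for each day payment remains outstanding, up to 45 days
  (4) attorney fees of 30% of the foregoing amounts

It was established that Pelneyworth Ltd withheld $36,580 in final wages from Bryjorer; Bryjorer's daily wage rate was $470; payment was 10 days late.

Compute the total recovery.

Liquidated damages (equal amount): $36,580
Penalty days: min(10, 45) = 10
Waiting-time penalty: 10 × $470 = $4,700
Subtotal: $36,580 + $36,580 + $4,700 = $77,860
Attorney fees: 30% of $77,860 = $23,358
Total award: $77,860 + $23,358 = $101,218

$101,218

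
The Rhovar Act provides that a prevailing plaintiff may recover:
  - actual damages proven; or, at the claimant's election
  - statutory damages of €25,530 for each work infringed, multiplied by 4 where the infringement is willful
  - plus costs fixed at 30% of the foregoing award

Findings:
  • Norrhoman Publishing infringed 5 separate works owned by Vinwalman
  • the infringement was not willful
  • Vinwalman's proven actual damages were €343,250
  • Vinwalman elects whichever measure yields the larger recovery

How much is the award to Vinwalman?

Statutory damages: 5 × €25,530 = €127,650
Infringement not willful: no ×4 enhancement.
Greater of actual damages (€343,250) or statutory damages (€127,650): €343,250
Costs: 30% of €343,250 = €102,975
Award plus costs: €343,250 + €102,975 = €446,225

€446,225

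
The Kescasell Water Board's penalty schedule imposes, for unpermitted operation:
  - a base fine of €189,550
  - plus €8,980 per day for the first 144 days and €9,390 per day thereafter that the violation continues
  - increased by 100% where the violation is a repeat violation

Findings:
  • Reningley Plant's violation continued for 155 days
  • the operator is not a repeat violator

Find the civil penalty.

First 144 days: 144 × €8,980 = €1,293,120
Remaining days: (155 − 144) × €9,390 = €103,290
Per-day component: €1,293,120 + €103,290 = €1,396,410
Base plus per-day: €189,550 + €1,396,410 = €1,585,960
The operator is not a repeat violator: no 100% increase.

€1,585,960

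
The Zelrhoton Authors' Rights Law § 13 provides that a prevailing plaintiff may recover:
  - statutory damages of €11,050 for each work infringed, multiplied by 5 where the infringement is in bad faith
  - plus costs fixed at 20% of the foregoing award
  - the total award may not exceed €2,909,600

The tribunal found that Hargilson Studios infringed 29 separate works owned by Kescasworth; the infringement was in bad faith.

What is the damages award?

€1,922,700

Statutory damages: 29 × €11,050 = €320,450
Multiplied by 5: 5 × €320,450 = €1,602,250
Costs: 20% of €1,602,250 = €320,450
Award plus costs: €1,602,250 + €320,450 = €1,922,700
Cap at €2,909,600: €1,922,700 is within the cap, no reduction.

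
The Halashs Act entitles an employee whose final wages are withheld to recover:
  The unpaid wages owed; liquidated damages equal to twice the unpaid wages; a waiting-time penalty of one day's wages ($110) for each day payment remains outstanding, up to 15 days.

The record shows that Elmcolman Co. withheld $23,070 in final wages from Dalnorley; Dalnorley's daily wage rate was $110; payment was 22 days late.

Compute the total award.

$70,860

Doubled: 2 × $23,070 = $46,140
Penalty days: min(22, 15) = 15
Waiting-time penalty: 15 × $110 = $1,650
Total award: $23,070 + $46,140 + $1,650 = $70,860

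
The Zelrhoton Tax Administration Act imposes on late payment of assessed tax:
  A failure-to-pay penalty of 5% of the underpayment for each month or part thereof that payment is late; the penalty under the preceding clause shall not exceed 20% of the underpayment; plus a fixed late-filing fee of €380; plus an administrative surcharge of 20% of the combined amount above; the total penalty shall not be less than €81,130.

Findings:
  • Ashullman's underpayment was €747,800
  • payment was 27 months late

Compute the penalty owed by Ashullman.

€179,928

Accrued rate: 5% × 27 = 135%, capped at 20% → 20%
Failure-to-pay penalty: 20% of €747,800 = €149,560
Penalty before surcharge: €149,560 + €380 = €149,940
Administrative surcharge: 20% of €149,940 = €29,988
Total penalty: €149,940 + €29,988 = €179,928
Minimum €81,130: €179,928 meets the minimum, no increase.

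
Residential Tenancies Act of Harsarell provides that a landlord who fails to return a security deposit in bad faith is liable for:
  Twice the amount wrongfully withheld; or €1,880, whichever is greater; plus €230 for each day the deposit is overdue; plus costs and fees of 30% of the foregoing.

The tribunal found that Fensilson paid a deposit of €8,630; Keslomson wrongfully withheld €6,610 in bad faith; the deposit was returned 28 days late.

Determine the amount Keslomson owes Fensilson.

Recovery: €25,558

Doubled: 2 × €6,610 = €13,220
Minimum €1,880: €13,220 meets the minimum, no increase.
Late-return penalty: 28 × €230 = €6,440
Damages plus late penalty: €13,220 + €6,440 = €19,660
Costs and fees: 30% of €19,660 = €5,898
Total recovery: €19,660 + €5,898 = €25,558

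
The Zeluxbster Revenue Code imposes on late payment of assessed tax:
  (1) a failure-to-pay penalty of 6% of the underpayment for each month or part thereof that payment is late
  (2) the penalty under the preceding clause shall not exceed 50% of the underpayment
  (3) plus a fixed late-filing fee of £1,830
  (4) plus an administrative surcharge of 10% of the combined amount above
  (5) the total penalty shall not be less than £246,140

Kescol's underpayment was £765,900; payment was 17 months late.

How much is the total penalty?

Accrued rate: 6% × 17 = 102%, capped at 50% → 50%
Failure-to-pay penalty: 50% of £765,900 = £382,950
Penalty before surcharge: £382,950 + £1,830 = £384,780
Administrative surcharge: 10% of £384,780 = £38,478
Total penalty: £384,780 + £38,478 = £423,258
Minimum £246,140: £423,258 meets the minimum, no increase.

Penalty: £423,258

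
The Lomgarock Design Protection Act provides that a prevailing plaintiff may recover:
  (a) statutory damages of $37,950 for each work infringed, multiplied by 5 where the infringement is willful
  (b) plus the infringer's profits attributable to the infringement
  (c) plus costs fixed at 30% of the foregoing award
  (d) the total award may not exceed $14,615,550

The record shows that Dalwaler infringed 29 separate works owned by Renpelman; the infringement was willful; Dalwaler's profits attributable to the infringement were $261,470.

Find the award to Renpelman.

Statutory damages: 29 × $37,950 = $1,100,550
Multiplied by 5: 5 × $1,100,550 = $5,502,750
Combined award: $5,502,750 + $261,470 = $5,764,220
Costs: 30% of $5,764,220 = $1,729,266
Award plus costs: $5,764,220 + $1,729,266 = $7,493,486
Cap at $14,615,550: $7,493,486 is within the cap, no reduction.

$7,493,486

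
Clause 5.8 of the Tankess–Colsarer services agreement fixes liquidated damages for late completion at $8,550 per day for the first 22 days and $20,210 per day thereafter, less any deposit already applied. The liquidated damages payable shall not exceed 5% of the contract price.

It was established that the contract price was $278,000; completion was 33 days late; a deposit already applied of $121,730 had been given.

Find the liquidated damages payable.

First 22 days: 22 × $8,550 = $188,100
Remaining days: (33 − 22) × $20,210 = $222,310
Accrued per-day damages: $188,100 + $222,310 = $410,410
Less deposit already applied: $410,410 − $121,730 = $288,680
Cap: 5% of $278,000 = $13,900
Cap at $13,900: $288,680 exceeds the cap → $13,900

$13,900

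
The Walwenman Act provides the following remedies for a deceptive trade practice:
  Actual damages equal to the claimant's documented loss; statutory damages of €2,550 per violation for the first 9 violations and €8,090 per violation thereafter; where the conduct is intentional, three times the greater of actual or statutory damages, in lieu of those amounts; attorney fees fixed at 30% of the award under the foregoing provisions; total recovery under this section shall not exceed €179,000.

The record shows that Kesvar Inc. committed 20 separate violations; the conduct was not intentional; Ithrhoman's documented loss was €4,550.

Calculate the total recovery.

First 9 violations: 9 × €2,550 = €22,950
Remaining violations: (20 − 9) × €8,090 = €88,990
Statutory damages: €22,950 + €88,990 = €111,940
Conduct not intentional: the in-lieu enhancement does not apply.
Actual plus statutory damages: €4,550 + €111,940 = €116,490
Attorney fees: 30% of €116,490 = €34,947
Total before cap: €116,490 + €34,947 = €151,437
Cap at €179,000: €151,437 is within the cap, no reduction.

€151,437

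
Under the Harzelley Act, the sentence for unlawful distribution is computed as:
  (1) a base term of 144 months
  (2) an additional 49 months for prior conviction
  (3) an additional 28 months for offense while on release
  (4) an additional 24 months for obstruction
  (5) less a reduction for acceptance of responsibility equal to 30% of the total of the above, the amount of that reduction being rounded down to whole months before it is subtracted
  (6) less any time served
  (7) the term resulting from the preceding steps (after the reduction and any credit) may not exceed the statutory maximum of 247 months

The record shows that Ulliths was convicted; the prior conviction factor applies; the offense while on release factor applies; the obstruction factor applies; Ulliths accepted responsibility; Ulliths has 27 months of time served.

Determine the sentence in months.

Sentence: 145 months

Prior conviction enhancement: +49 months
Offense while on release enhancement: +28 months
Obstruction enhancement: +24 months
Adjusted term: 144 months + 49 months + 28 months + 24 months = 245 months
Acceptance of responsibility reduction: 30% of 245 months = 73 months (rounded down)
After reduction: 245 − 73 = 172 months
Less time served: 172 months − 27 months = 145 months
Cap at 247 months: 145 months is within the cap, no reduction.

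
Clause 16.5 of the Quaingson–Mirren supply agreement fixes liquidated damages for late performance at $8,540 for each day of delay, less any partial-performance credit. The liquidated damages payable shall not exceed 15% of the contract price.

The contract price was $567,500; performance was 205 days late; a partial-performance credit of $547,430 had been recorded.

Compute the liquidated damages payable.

Per-day damages: 205 × $8,540 = $1,750,700
Less partial-performance credit: $1,750,700 − $547,430 = $1,203,270
Cap: 15% of $567,500 = $85,125
Cap at $85,125: $1,203,270 exceeds the cap → $85,125

$85,125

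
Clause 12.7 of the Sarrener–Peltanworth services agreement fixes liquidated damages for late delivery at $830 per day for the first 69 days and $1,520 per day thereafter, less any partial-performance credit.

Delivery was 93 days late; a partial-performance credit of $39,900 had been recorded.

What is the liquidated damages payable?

$53,850

First 69 days: 69 × $830 = $57,270
Remaining days: (93 − 69) × $1,520 = $36,480
Accrued per-day damages: $57,270 + $36,480 = $93,750
Less partial-performance credit: $93,750 − $39,900 = $53,850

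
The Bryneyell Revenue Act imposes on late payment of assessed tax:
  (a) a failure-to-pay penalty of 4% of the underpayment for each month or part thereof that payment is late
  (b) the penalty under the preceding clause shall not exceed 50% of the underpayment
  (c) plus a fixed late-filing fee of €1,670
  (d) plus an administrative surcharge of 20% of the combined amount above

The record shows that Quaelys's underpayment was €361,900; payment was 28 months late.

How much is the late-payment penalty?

Accrued rate: 4% × 28 = 112%, capped at 50% → 50%
Failure-to-pay penalty: 50% of €361,900 = €180,950
Penalty before surcharge: €180,950 + €1,670 = €182,620
Administrative surcharge: 20% of €182,620 = €36,524
Total penalty: €182,620 + €36,524 = €219,144

€219,144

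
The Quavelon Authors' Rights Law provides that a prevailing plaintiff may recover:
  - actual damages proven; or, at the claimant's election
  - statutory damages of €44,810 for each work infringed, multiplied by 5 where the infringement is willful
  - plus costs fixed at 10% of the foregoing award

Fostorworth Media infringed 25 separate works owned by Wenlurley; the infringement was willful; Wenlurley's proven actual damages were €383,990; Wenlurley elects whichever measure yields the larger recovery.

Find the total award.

€6,161,375

Statutory damages: 25 × €44,810 = €1,120,250
Multiplied by 5: 5 × €1,120,250 = €5,601,250
Greater of actual damages (€383,990) or enhanced statutory damages (€5,601,250): €5,601,250
Costs: 10% of €5,601,250 = €560,125
Award plus costs: €5,601,250 + €560,125 = €6,161,375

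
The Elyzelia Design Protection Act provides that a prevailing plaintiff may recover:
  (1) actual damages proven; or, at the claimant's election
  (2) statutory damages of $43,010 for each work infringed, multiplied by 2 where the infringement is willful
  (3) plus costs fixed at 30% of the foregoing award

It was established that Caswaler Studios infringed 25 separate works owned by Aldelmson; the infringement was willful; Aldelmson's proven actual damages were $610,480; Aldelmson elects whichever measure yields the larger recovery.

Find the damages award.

$2,795,650

Statutory damages: 25 × $43,010 = $1,075,250
Doubled: 2 × $1,075,250 = $2,150,500
Greater of actual damages ($610,480) or enhanced statutory damages ($2,150,500): $2,150,500
Costs: 30% of $2,150,500 = $645,150
Award plus costs: $2,150,500 + $645,150 = $2,795,650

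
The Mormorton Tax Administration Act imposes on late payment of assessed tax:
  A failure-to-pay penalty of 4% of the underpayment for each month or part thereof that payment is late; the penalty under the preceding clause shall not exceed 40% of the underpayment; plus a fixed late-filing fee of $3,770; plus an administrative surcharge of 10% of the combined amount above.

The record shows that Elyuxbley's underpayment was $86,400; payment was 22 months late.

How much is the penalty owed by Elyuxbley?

$42,163

Accrued rate: 4% × 22 = 88%, capped at 40% → 40%
Failure-to-pay penalty: 40% of $86,400 = $34,560
Penalty before surcharge: $34,560 + $3,770 = $38,330
Administrative surcharge: 10% of $38,330 = $3,833
Total penalty: $38,330 + $3,833 = $42,163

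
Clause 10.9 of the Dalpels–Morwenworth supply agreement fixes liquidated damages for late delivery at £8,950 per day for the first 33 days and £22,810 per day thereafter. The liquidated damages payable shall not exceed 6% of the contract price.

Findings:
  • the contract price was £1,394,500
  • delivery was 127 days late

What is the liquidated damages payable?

£83,670

First 33 days: 33 × £8,950 = £295,350
Remaining days: (127 − 33) × £22,810 = £2,144,140
Accrued per-day damages: £295,350 + £2,144,140 = £2,439,490
Cap: 6% of £1,394,500 = £83,670
Cap at £83,670: £2,439,490 exceeds the cap → £83,670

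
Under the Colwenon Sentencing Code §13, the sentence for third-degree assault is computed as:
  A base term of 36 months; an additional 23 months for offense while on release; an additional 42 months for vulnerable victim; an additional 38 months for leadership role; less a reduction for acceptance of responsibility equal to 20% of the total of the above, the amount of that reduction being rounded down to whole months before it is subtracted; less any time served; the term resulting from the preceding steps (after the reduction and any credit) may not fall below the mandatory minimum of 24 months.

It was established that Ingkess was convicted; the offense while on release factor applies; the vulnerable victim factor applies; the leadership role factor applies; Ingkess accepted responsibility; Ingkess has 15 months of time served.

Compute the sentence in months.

97 months

Offense while on release enhancement: +23 months
Vulnerable victim enhancement: +42 months
Leadership role enhancement: +38 months
Adjusted term: 36 months + 23 months + 42 months + 38 months = 139 months
Acceptance of responsibility reduction: 20% of 139 months = 27 months (rounded down)
After reduction: 139 − 27 = 112 months
Less time served: 112 months − 15 months = 97 months
Minimum 24 months: 97 months meets the minimum, no increase.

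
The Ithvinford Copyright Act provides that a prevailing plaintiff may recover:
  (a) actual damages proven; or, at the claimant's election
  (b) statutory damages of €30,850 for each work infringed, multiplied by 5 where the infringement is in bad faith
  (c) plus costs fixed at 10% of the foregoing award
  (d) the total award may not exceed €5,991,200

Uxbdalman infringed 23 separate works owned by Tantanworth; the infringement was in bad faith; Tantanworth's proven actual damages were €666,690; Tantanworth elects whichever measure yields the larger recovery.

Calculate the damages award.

Statutory damages: 23 × €30,850 = €709,550
Multiplied by 5: 5 × €709,550 = €3,547,750
Greater of actual damages (€666,690) or enhanced statutory damages (€3,547,750): €3,547,750
Costs: 10% of €3,547,750 = €354,775
Award plus costs: €3,547,750 + €354,775 = €3,902,525
Cap at €5,991,200: €3,902,525 is within the cap, no reduction.

Award: €3,902,525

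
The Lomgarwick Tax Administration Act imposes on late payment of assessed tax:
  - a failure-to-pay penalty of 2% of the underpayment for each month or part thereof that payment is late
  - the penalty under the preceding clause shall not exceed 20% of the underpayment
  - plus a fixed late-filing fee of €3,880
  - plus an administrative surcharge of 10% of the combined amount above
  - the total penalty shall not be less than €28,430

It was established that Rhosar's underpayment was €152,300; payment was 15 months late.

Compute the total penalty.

€37,774

Accrued rate: 2% × 15 = 30%, capped at 20% → 20%
Failure-to-pay penalty: 20% of €152,300 = €30,460
Penalty before surcharge: €30,460 + €3,880 = €34,340
Administrative surcharge: 10% of €34,340 = €3,434
Total penalty: €34,340 + €3,434 = €37,774
Minimum €28,430: €37,774 meets the minimum, no increase.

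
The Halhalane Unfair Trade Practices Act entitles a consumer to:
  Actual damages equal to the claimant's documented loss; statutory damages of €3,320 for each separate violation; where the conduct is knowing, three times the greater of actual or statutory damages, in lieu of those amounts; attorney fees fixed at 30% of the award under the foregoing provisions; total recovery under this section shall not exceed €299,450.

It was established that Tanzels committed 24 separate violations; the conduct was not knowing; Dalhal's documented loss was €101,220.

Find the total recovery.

€235,170

Statutory damages: 24 × €3,320 = €79,680
Conduct not knowing: the in-lieu enhancement does not apply.
Actual plus statutory damages: €101,220 + €79,680 = €180,900
Attorney fees: 30% of €180,900 = €54,270
Total before cap: €180,900 + €54,270 = €235,170
Cap at €299,450: €235,170 is within the cap, no reduction.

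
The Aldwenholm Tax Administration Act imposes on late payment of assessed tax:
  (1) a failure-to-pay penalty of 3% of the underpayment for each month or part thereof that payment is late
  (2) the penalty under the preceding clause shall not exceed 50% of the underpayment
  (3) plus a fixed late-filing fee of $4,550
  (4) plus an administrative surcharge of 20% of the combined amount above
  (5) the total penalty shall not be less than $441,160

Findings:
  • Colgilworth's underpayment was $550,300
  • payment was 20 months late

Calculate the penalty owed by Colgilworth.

Accrued rate: 3% × 20 = 60%, capped at 50% → 50%
Failure-to-pay penalty: 50% of $550,300 = $275,150
Penalty before surcharge: $275,150 + $4,550 = $279,700
Administrative surcharge: 20% of $279,700 = $55,940
Total penalty: $279,700 + $55,940 = $335,640
Minimum $441,160: $335,640 is below the minimum → $441,160

$441,160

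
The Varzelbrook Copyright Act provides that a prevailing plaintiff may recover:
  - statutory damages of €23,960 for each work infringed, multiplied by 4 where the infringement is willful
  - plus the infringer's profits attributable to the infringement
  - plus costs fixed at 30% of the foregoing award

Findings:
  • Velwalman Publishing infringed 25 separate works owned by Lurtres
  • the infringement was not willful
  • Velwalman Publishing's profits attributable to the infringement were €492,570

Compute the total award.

Statutory damages: 25 × €23,960 = €599,000
Infringement not willful: no ×4 enhancement.
Combined award: €599,000 + €492,570 = €1,091,570
Costs: 30% of €1,091,570 = €327,471
Award plus costs: €1,091,570 + €327,471 = €1,419,041

€1,419,041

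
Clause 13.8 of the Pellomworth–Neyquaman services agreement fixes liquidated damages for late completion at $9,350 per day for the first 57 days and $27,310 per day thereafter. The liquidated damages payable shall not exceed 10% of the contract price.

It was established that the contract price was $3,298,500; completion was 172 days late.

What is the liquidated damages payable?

Liquidated damages: $329,850

First 57 days: 57 × $9,350 = $532,950
Remaining days: (172 − 57) × $27,310 = $3,140,650
Accrued per-day damages: $532,950 + $3,140,650 = $3,673,600
Cap: 10% of $3,298,500 = $329,850
Cap at $329,850: $3,673,600 exceeds the cap → $329,850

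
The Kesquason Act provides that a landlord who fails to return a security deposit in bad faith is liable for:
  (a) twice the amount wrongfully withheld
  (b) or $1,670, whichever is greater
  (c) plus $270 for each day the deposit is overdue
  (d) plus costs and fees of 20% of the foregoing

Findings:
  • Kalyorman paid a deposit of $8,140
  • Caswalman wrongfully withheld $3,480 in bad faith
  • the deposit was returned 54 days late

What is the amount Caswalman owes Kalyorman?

Doubled: 2 × $3,480 = $6,960
Minimum $1,670: $6,960 meets the minimum, no increase.
Late-return penalty: 54 × $270 = $14,580
Damages plus late penalty: $6,960 + $14,580 = $21,540
Costs and fees: 20% of $21,540 = $4,308
Total recovery: $21,540 + $4,308 = $25,848

$25,848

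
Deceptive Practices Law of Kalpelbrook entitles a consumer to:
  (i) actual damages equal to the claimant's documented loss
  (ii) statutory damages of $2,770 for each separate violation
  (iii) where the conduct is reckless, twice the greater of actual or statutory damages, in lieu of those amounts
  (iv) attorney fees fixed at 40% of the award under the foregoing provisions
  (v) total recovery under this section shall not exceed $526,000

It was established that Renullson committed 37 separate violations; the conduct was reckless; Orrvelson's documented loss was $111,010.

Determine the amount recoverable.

Statutory damages: 37 × $2,770 = $102,490
Greater of actual damages ($111,010) or statutory damages ($102,490): $111,010
Doubled: 2 × $111,010 = $222,020
Attorney fees: 40% of $222,020 = $88,808
Total before cap: $222,020 + $88,808 = $310,828
Cap at $526,000: $310,828 is within the cap, no reduction.

Total recovery: $310,828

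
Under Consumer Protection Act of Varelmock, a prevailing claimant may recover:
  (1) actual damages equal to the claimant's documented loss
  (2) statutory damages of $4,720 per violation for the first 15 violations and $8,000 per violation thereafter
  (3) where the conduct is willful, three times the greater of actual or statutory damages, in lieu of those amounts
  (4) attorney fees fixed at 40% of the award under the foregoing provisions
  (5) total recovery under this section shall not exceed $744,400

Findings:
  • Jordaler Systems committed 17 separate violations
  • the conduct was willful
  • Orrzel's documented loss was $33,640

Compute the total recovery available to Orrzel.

Total recovery: $364,560

First 15 violations: 15 × $4,720 = $70,800
Remaining violations: (17 − 15) × $8,000 = $16,000
Statutory damages: $70,800 + $16,000 = $86,800
Greater of actual damages ($33,640) or statutory damages ($86,800): $86,800
Trebled: 3 × $86,800 = $260,400
Attorney fees: 40% of $260,400 = $104,160
Total before cap: $260,400 + $104,160 = $364,560
Cap at $744,400: $364,560 is within the cap, no reduction.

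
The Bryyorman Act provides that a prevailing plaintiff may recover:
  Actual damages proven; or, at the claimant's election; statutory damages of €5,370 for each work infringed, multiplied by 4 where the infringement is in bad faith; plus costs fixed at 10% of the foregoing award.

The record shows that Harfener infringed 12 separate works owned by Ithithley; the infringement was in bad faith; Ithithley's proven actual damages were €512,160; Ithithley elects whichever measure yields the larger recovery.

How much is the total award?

€563,376

Statutory damages: 12 × €5,370 = €64,440
Multiplied by 4: 4 × €64,440 = €257,760
Greater of actual damages (€512,160) or enhanced statutory damages (€257,760): €512,160
Costs: 10% of €512,160 = €51,216
Award plus costs: €512,160 + €51,216 = €563,376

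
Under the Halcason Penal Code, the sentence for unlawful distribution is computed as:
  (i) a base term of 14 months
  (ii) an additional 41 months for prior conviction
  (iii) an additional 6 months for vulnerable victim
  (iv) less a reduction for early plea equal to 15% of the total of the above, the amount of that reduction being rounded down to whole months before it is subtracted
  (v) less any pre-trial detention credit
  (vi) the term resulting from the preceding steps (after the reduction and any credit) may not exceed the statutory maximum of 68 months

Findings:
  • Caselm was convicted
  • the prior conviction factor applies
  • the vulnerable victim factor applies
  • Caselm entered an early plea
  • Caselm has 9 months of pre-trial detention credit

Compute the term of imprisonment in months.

43 months

Prior conviction enhancement: +41 months
Vulnerable victim enhancement: +6 months
Adjusted term: 14 months + 41 months + 6 months = 61 months
Early plea reduction: 15% of 61 months = 9 months (rounded down)
After reduction: 61 − 9 = 52 months
Less pre-trial detention credit: 52 months − 9 months = 43 months
Cap at 68 months: 43 months is within the cap, no reduction.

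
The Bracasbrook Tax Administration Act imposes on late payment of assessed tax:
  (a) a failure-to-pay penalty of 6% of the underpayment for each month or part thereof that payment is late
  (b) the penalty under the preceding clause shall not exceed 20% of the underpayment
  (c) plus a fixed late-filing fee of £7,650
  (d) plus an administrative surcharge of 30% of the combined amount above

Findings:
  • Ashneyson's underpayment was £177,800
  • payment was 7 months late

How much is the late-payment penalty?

£56,173

Accrued rate: 6% × 7 = 42%, capped at 20% → 20%
Failure-to-pay penalty: 20% of £177,800 = £35,560
Penalty before surcharge: £35,560 + £7,650 = £43,210
Administrative surcharge: 30% of £43,210 = £12,963
Total penalty: £43,210 + £12,963 = £56,173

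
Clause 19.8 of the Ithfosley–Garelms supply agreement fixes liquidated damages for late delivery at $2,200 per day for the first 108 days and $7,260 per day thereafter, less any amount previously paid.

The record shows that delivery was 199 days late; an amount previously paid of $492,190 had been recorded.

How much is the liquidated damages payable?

$406,070

First 108 days: 108 × $2,200 = $237,600
Remaining days: (199 − 108) × $7,260 = $660,660
Accrued per-day damages: $237,600 + $660,660 = $898,260
Less amount previously paid: $898,260 − $492,190 = $406,070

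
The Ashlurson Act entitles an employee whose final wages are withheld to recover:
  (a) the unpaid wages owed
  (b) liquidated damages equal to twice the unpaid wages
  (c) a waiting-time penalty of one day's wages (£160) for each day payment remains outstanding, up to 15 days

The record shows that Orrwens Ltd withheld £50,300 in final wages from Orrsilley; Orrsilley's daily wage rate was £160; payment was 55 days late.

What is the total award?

£153,300

Doubled: 2 × £50,300 = £100,600
Penalty days: min(55, 15) = 15
Waiting-time penalty: 15 × £160 = £2,400
Total award: £50,300 + £100,600 + £2,400 = £153,300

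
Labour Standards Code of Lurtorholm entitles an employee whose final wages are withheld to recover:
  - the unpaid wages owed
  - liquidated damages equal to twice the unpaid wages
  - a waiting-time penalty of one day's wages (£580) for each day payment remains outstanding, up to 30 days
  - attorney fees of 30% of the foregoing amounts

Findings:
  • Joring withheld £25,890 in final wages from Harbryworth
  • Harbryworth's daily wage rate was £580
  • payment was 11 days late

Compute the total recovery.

Doubled: 2 × £25,890 = £51,780
Penalty days: min(11, 30) = 11
Waiting-time penalty: 11 × £580 = £6,380
Subtotal: £25,890 + £51,780 + £6,380 = £84,050
Attorney fees: 30% of £84,050 = £25,215
Total award: £84,050 + £25,215 = £109,265

Total award: £109,265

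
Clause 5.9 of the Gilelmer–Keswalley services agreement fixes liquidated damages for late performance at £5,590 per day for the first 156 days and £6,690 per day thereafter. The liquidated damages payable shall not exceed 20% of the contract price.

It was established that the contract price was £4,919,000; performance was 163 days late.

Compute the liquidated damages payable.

First 156 days: 156 × £5,590 = £872,040
Remaining days: (163 − 156) × £6,690 = £46,830
Accrued per-day damages: £872,040 + £46,830 = £918,870
Cap: 20% of £4,919,000 = £983,800
Cap at £983,800: £918,870 is within the cap, no reduction.

£918,870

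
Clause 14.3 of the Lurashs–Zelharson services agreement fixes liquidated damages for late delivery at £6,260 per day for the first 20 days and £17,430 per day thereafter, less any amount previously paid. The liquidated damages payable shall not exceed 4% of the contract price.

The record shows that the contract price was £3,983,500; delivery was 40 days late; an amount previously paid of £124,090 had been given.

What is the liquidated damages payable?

First 20 days: 20 × £6,260 = £125,200
Remaining days: (40 − 20) × £17,430 = £348,600
Accrued per-day damages: £125,200 + £348,600 = £473,800
Less amount previously paid: £473,800 − £124,090 = £349,710
Cap: 4% of £3,983,500 = £159,340
Cap at £159,340: £349,710 exceeds the cap → £159,340

£159,340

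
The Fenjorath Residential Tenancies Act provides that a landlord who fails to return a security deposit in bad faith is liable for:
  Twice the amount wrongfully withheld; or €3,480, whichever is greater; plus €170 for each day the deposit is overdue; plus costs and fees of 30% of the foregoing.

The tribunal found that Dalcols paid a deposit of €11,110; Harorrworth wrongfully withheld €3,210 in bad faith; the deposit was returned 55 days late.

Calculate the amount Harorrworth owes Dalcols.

Doubled: 2 × €3,210 = €6,420
Minimum €3,480: €6,420 meets the minimum, no increase.
Late-return penalty: 55 × €170 = €9,350
Damages plus late penalty: €6,420 + €9,350 = €15,770
Costs and fees: 30% of €15,770 = €4,731
Total recovery: €15,770 + €4,731 = €20,501

€20,501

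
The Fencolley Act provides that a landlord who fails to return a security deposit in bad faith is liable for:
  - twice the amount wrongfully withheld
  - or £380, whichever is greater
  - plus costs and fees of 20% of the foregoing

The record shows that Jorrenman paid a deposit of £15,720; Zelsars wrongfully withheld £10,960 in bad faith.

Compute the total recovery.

Doubled: 2 × £10,960 = £21,920
Minimum £380: £21,920 meets the minimum, no increase.
Costs and fees: 20% of £21,920 = £4,384
Total recovery: £21,920 + £4,384 = £26,304

£26,304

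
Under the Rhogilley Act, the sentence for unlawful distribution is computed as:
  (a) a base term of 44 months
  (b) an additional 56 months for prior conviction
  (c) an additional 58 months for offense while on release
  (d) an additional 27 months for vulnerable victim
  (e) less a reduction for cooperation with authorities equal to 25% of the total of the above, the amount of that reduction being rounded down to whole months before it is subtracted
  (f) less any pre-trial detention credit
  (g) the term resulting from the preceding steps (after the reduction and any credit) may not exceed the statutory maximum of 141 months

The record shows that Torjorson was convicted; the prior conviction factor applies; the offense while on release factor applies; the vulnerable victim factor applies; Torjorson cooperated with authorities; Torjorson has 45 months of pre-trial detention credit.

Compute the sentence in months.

Sentence: 94 months

Prior conviction enhancement: +56 months
Offense while on release enhancement: +58 months
Vulnerable victim enhancement: +27 months
Adjusted term: 44 months + 56 months + 58 months + 27 months = 185 months
Cooperation with authorities reduction: 25% of 185 months = 46 months (rounded down)
After reduction: 185 − 46 = 139 months
Less pre-trial detention credit: 139 months − 45 months = 94 months
Cap at 141 months: 94 months is within the cap, no reduction.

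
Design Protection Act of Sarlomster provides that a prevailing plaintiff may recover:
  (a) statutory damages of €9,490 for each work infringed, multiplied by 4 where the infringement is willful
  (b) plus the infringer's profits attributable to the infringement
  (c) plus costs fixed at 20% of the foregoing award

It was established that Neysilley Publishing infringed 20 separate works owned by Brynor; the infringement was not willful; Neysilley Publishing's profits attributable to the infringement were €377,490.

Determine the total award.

€680,748

Statutory damages: 20 × €9,490 = €189,800
Infringement not willful: no ×4 enhancement.
Combined award: €189,800 + €377,490 = €567,290
Costs: 20% of €567,290 = €113,458
Award plus costs: €567,290 + €113,458 = €680,748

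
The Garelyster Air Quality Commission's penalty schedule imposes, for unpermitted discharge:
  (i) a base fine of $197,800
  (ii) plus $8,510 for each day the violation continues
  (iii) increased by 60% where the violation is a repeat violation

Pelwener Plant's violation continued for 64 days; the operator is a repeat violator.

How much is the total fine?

Per-day component: 64 × $8,510 = $544,640
Base plus per-day: $197,800 + $544,640 = $742,440
Enhancement: 60% of $742,440 = $445,464
Enhanced fine: $742,440 + $445,464 = $1,187,904

$1,187,904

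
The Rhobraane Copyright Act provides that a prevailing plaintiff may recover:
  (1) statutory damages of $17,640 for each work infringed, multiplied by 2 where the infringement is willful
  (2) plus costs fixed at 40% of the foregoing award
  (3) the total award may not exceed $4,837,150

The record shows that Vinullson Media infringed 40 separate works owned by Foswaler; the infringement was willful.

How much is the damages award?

$1,975,680

Statutory damages: 40 × $17,640 = $705,600
Doubled: 2 × $705,600 = $1,411,200
Costs: 40% of $1,411,200 = $564,480
Award plus costs: $1,411,200 + $564,480 = $1,975,680
Cap at $4,837,150: $1,975,680 is within the cap, no reduction.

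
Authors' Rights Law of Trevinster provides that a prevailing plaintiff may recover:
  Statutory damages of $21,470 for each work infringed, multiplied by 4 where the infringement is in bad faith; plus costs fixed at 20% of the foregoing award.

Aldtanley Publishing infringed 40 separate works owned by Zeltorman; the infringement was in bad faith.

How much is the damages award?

Statutory damages: 40 × $21,470 = $858,800
Multiplied by 4: 4 × $858,800 = $3,435,200
Costs: 20% of $3,435,200 = $687,040
Award plus costs: $3,435,200 + $687,040 = $4,122,240

$4,122,240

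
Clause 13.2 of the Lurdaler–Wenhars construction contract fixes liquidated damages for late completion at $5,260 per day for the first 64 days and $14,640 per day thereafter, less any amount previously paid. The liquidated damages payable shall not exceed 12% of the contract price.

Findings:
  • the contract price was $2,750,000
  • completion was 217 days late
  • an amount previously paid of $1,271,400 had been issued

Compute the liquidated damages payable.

First 64 days: 64 × $5,260 = $336,640
Remaining days: (217 − 64) × $14,640 = $2,239,920
Accrued per-day damages: $336,640 + $2,239,920 = $2,576,560
Less amount previously paid: $2,576,560 − $1,271,400 = $1,305,160
Cap: 12% of $2,750,000 = $330,000
Cap at $330,000: $1,305,160 exceeds the cap → $330,000

$330,000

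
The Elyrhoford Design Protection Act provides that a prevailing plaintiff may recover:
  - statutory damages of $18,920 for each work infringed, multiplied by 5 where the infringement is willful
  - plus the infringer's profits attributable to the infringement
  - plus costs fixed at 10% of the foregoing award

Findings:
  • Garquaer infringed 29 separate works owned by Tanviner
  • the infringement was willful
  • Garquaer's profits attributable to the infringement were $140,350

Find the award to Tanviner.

Statutory damages: 29 × $18,920 = $548,680
Multiplied by 5: 5 × $548,680 = $2,743,400
Combined award: $2,743,400 + $140,350 = $2,883,750
Costs: 10% of $2,883,750 = $288,375
Award plus costs: $2,883,750 + $288,375 = $3,172,125

$3,172,125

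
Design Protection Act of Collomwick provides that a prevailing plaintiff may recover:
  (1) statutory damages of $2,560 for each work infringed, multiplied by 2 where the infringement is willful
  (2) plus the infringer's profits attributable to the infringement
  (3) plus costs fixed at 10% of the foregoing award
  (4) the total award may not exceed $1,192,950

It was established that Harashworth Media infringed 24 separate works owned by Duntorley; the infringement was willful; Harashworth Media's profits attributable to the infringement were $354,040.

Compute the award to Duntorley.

Statutory damages: 24 × $2,560 = $61,440
Doubled: 2 × $61,440 = $122,880
Combined award: $122,880 + $354,040 = $476,920
Costs: 10% of $476,920 = $47,692
Award plus costs: $476,920 + $47,692 = $524,612
Cap at $1,192,950: $524,612 is within the cap, no reduction.

$524,612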